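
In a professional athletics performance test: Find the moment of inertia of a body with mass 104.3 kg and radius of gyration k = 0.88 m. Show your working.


I = m * k^2
I = 104.3 * 0.88^2
I = 104.3 * 0.7744 = 80.7699 kg*m^2

80.7699 kg*m^2


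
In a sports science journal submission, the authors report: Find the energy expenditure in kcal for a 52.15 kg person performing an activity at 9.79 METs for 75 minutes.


kcal = MET * mass * time_hr
Convert time: 75 min = 1.25 hr
kcal = 9.79 * 52.15 * 1.25
kcal = 638.1856 kcal

638.1856 kcal


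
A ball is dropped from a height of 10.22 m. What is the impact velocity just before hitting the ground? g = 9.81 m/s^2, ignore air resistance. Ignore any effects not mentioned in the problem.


v = sqrt(2 * g * h)
v = sqrt(2 * 9.81 * 10.22)
v = sqrt(200.5164) = 14.1604 m/s

14.1604 m/s


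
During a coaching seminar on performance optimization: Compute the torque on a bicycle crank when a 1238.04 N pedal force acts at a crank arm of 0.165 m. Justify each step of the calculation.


tau = F * d
tau = 1238.04 * 0.165
tau = 204.2766 N*m

204.2766 N*m


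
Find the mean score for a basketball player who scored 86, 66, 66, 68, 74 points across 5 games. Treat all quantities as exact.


Average = sum / n
Sum = 360
Average = 360 / 5 = 72

72


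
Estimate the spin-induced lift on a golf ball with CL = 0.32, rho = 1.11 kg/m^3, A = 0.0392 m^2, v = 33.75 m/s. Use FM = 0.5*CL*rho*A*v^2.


FM = 0.5 * CL * rho * A * v^2
FM = 0.5 * 0.32 * 1.11 * 0.0392 * 33.75^2
v^2 = 1139.0625
FM = 0.5 * 0.32 * 1.11 * 0.0392 * 1139.0625 = 7.9301 N

7.9301 N


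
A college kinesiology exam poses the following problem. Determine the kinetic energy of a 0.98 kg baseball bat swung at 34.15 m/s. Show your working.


KE = 0.5 * m * v^2
KE = 0.5 * 0.98 * 34.15^2
KE = 0.5 * 0.98 * 1166.2225 = 571.449 J

571.449 J


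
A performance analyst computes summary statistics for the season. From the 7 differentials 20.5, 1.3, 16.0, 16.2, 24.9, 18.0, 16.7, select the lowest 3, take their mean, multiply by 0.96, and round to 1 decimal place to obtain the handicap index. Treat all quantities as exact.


All differentials: 20.5, 1.3, 16.0, 16.2, 24.9, 18.0, 16.7
Sorted: 1.3, 16.0, 16.2, 16.7, 18.0, 20.5, 24.9
Best 3: 1.3, 16.0, 16.2
Average of best = 33.5 / 3 = 11.1667
Raw index = 11.1667 * 0.96 = 10.72
Handicap index = round(10.72, 1) = 10.7

10.7


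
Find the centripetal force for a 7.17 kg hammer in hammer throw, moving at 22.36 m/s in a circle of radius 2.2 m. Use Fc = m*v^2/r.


Fc = m * v^2 / r
v^2 = 22.36^2 = 499.9696
Fc = 7.17 * 499.9696 / 2.2
Fc = 3584.782 / 2.2 = 1629.4464 N

1629.4464 N


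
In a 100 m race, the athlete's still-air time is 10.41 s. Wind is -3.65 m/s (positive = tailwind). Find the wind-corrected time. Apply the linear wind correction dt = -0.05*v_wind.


dt = -0.05 * v_wind = -0.05 * -3.65 = 0.1825 s
t_corrected = t_still + dt = 10.41 + (0.1825)
t_corrected = 10.5925 s

10.5925 s


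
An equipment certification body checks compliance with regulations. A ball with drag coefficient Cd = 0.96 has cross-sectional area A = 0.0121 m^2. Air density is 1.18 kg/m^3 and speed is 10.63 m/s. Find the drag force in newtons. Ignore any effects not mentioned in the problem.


Fd = 0.5 * Cd * rho * A * v^2
Fd = 0.5 * 0.96 * 1.18 * 0.0121 * 10.63^2
v^2 = 112.9969
Fd = 0.5 * 0.96 * 1.18 * 0.0121 * 112.9969 = 0.7744 N

0.7744 N


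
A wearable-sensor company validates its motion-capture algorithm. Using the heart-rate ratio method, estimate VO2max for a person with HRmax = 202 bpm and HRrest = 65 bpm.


VO2max = 15.3 * HRmax / HRrest
VO2max = 15.3 * 202 / 65
VO2max = 3090.6 / 65 = 47.5477 mL/kg/min

47.5477 mL/kg/min


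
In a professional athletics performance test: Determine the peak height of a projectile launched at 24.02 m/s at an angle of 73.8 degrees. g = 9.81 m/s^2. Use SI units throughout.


H = (v*sin(theta))^2 / (2*g)
vy = v*sin(theta) = 24.02 * sin(73.8 deg) = 23.0663 m/s
H = vy^2 / (2*g) = 532.0521 / (2*9.81)
H = 532.0521 / 19.62 = 27.1178 m

27.1178 m


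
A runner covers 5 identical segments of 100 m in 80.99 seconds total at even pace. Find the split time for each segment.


Split time = total_time / n_laps = 80.99 / 5
Split time = 16.198 s per lap

16.198 s


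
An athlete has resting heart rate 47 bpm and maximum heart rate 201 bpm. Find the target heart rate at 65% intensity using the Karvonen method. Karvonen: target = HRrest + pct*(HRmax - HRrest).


Target = HRrest + pct*(HRmax - HRrest)
Heart rate reserve = HRmax - HRrest = 201 - 47 = 154 bpm
Fraction = 65% = 0.65
Target = 47 + 0.65 * 154
Target = 47 + 100.1 = 147.1 bpm

147.1 bpm


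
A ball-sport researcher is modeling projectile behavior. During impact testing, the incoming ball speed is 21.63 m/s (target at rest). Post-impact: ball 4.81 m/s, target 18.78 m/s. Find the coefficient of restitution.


e = (v2_after - v1_after) / (v1_before - v2_before)
Numerator = 18.78 - 4.81 = 13.97
Denominator = 21.63 - 0 = 21.63
e = 13.97 / 21.63 = 0.6459

0.6459


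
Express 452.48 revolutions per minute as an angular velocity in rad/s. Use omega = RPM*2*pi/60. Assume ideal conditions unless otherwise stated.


omega = RPM * 2 * pi / 60
omega = 452.48 * 2 * 3.14159 / 60
omega = 2843.0157 / 60 = 47.3836 rad/s

47.3836 rad/s


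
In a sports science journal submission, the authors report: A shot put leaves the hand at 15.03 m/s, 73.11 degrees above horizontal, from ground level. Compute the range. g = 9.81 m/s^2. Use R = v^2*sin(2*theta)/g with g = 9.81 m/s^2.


R = v^2 * sin(2*theta) / g
Convert angle to radians: theta = 73.11 deg = 1.276 rad
sin(2*theta) = sin(2.552) = 0.556
R = 15.03^2 * 0.556 / 9.81
R = 225.9009 * 0.556 / 9.81 = 12.8035 m

12.8035 m


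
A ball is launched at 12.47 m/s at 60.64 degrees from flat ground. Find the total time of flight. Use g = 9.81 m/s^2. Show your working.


T = 2*v*sin(theta)/g
sin(theta) = sin(60.64 deg) = 0.8716
T = 2*12.47*0.8716 / 9.81
T = 21.7366 / 9.81 = 2.2158 s

2.2158 s


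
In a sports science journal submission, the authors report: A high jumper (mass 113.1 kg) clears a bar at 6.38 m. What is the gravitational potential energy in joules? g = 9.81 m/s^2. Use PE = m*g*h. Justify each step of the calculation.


PE = m * g * h
PE = 113.1 * 9.81 * 6.38
PE = 1109.511 * 6.38 = 7078.6802 J

7078.6802 J


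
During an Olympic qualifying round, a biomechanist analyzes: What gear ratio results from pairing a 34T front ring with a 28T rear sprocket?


GR = front_teeth / rear_teeth
GR = 34 / 28
GR = 1.2143

1.2143


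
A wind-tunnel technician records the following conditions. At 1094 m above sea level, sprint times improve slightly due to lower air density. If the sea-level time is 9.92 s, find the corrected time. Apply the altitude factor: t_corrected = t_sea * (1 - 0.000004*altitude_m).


Correction factor = 1 - 0.000004 * 1094 = 0.995624
t_corrected = t_sea * factor = 9.92 * 0.995624
t_corrected = 9.8766 s

9.8766 s


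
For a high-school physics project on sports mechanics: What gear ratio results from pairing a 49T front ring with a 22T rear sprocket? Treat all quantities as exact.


GR = front_teeth / rear_teeth
GR = 49 / 22
GR = 2.2273

2.2273


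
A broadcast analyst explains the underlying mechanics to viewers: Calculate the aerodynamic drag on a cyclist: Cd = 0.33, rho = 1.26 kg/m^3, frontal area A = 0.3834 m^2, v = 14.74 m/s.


Fd = 0.5 * Cd * rho * A * v^2
Fd = 0.5 * 0.33 * 1.26 * 0.3834 * 14.74^2
v^2 = 217.2676
Fd = 0.5 * 0.33 * 1.26 * 0.3834 * 217.2676 = 17.3182 N

17.3182 N


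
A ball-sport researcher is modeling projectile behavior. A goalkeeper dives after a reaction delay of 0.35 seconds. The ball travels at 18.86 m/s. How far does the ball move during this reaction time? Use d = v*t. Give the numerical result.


d = v * t
d = 18.86 * 0.35
d = 6.601 m

6.601 m


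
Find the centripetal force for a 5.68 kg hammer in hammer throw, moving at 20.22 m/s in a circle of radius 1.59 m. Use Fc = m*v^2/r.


Fc = m * v^2 / r
v^2 = 20.22^2 = 408.8484
Fc = 5.68 * 408.8484 / 1.59
Fc = 2322.2589 / 1.59 = 1460.5402 N

1460.5402 N


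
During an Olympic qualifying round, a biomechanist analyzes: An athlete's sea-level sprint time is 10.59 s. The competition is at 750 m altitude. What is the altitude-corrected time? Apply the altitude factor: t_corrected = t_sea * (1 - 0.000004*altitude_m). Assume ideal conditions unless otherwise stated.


Correction factor = 1 - 0.000004 * 750 = 0.997
t_corrected = t_sea * factor = 10.59 * 0.997
t_corrected = 10.5582 s

10.5582 s


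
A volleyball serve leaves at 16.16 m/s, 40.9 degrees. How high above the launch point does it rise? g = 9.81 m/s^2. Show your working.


H = (v*sin(theta))^2 / (2*g)
vy = v*sin(theta) = 16.16 * sin(40.9 deg) = 10.5806 m/s
H = vy^2 / (2*g) = 111.9493 / (2*9.81)
H = 111.9493 / 19.62 = 5.7059 m

5.7059 m


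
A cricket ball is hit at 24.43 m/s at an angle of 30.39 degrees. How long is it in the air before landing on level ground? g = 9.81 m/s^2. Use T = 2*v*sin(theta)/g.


T = 2*v*sin(theta)/g
sin(theta) = sin(30.39 deg) = 0.5059
T = 2*24.43*0.5059 / 9.81
T = 24.7175 / 9.81 = 2.5196 s

2.5196 s


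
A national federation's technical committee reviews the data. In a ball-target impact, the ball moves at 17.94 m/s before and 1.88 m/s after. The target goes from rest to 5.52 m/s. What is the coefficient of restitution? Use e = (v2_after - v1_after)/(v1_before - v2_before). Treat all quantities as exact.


e = (v2_after - v1_after) / (v1_before - v2_before)
Numerator = 5.52 - 1.88 = 3.64
Denominator = 17.94 - 0 = 17.94
e = 3.64 / 17.94 = 0.2029

0.2029


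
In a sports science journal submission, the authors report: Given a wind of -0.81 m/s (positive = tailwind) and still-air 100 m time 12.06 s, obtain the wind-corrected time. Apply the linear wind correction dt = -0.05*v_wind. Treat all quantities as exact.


dt = -0.05 * v_wind = -0.05 * -0.81 = 0.0405 s
t_corrected = t_still + dt = 12.06 + (0.0405)
t_corrected = 12.1005 s

12.1005 s


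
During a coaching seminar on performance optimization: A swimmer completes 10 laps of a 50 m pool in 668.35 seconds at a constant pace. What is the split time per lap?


Split time = total_time / n_laps = 668.35 / 10
Split time = 66.835 s per lap

66.835 s


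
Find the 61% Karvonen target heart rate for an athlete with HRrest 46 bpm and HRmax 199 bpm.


Target = HRrest + pct*(HRmax - HRrest)
Heart rate reserve = HRmax - HRrest = 199 - 46 = 153 bpm
Fraction = 61% = 0.61
Target = 46 + 0.61 * 153
Target = 46 + 93.33 = 139.33 bpm

139.33 bpm


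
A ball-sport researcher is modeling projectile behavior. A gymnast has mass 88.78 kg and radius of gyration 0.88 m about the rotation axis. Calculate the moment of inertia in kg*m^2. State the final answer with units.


I = m * k^2
I = 88.78 * 0.88^2
I = 88.78 * 0.7744 = 68.7512 kg*m^2

68.7512 kg*m^2


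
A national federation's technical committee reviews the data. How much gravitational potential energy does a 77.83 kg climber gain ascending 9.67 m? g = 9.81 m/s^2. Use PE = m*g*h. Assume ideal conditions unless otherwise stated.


PE = m * g * h
PE = 77.83 * 9.81 * 9.67
PE = 763.5123 * 9.67 = 7383.1639 J

7383.1639 J


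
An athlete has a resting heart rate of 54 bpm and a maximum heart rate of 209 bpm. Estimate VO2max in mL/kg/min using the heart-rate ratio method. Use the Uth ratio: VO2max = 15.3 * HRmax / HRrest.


VO2max = 15.3 * HRmax / HRrest
VO2max = 15.3 * 209 / 54
VO2max = 3197.7 / 54 = 59.2167 mL/kg/min

59.2167 mL/kg/min


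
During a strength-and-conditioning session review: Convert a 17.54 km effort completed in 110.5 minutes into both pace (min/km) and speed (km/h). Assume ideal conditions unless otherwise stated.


Pace = time / distance = 110.5 min / 17.54 km = 6.2999 min/km
Speed = distance / time_in_hours = 17.54 / 1.8417 hr
Speed = 9.524 km/h

6.2999 min/km, 9.524 km/h


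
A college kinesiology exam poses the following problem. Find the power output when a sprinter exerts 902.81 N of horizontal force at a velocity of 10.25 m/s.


P = F * v
P = 902.81 * 10.25
P = 9253.8025 W

9253.8025 W


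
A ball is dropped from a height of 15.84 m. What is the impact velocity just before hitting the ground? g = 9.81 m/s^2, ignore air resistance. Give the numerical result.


v = sqrt(2 * g * h)
v = sqrt(2 * 9.81 * 15.84)
v = sqrt(310.7808) = 17.629 m/s

17.629 m/s


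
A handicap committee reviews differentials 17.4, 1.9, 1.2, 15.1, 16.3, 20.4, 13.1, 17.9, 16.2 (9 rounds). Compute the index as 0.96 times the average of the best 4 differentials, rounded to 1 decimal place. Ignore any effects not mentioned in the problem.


All differentials: 17.4, 1.9, 1.2, 15.1, 16.3, 20.4, 13.1, 17.9, 16.2
Sorted: 1.2, 1.9, 13.1, 15.1, 16.2, 16.3, 17.4, 17.9, 20.4
Best 4: 1.2, 1.9, 13.1, 15.1
Average of best = 31.3 / 4 = 7.825
Raw index = 7.825 * 0.96 = 7.512
Handicap index = round(7.512, 1) = 7.5

7.5


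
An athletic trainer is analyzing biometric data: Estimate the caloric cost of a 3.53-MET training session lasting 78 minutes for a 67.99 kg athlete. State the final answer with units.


kcal = MET * mass * time_hr
Convert time: 78 min = 1.3 hr
kcal = 3.53 * 67.99 * 1.3
kcal = 312.0061 kcal

312.0061 kcal


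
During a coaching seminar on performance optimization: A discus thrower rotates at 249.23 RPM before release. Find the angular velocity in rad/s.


omega = RPM * 2 * pi / 60
omega = 249.23 * 2 * 3.14159 / 60
omega = 1565.9583 / 60 = 26.0993 rad/s

26.0993 rad/s


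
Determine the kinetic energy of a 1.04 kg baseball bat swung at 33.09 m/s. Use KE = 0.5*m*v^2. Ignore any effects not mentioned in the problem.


KE = 0.5 * m * v^2
KE = 0.5 * 1.04 * 33.09^2
KE = 0.5 * 1.04 * 1094.9481 = 569.373 J

569.373 J


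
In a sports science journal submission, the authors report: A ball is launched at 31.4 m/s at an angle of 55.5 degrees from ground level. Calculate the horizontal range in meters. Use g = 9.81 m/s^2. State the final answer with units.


R = v^2 * sin(2*theta) / g
Convert angle to radians: theta = 55.5 deg = 0.9687 rad
sin(2*theta) = sin(1.9373) = 0.9336
R = 31.4^2 * 0.9336 / 9.81
R = 985.96 * 0.9336 / 9.81 = 93.8301 m

93.8301 m


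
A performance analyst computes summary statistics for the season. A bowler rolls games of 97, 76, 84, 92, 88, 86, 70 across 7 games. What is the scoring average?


Average = sum / n
Sum = 593
Average = 593 / 7 = 84.7143

84.7143


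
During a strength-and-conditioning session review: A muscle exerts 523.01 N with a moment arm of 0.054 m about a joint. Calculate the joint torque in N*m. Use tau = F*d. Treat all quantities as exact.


tau = F * d
tau = 523.01 * 0.054
tau = 28.2425 N*m

28.2425 N*m


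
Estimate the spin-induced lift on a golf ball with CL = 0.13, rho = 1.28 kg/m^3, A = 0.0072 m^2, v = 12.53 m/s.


FM = 0.5 * CL * rho * A * v^2
FM = 0.5 * 0.13 * 1.28 * 0.0072 * 12.53^2
v^2 = 157.0009
FM = 0.5 * 0.13 * 1.28 * 0.0072 * 157.0009 = 0.094 N

0.094 N


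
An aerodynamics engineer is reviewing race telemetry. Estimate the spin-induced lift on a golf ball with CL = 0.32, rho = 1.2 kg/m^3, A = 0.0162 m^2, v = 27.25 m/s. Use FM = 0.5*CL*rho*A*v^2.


FM = 0.5 * CL * rho * A * v^2
FM = 0.5 * 0.32 * 1.2 * 0.0162 * 27.25^2
v^2 = 742.5625
FM = 0.5 * 0.32 * 1.2 * 0.0162 * 742.5625 = 2.3097 N

2.3097 N


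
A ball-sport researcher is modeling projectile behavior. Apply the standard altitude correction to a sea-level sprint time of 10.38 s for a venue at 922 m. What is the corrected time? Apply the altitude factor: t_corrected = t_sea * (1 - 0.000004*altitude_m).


Correction factor = 1 - 0.000004 * 922 = 0.996312
t_corrected = t_sea * factor = 10.38 * 0.996312
t_corrected = 10.3417 s

10.3417 s


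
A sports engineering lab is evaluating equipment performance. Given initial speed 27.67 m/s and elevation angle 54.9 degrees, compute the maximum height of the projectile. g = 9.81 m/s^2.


H = (v*sin(theta))^2 / (2*g)
vy = v*sin(theta) = 27.67 * sin(54.9 deg) = 22.6382 m/s
H = vy^2 / (2*g) = 512.4882 / (2*9.81)
H = 512.4882 / 19.62 = 26.1207 m

26.1207 m


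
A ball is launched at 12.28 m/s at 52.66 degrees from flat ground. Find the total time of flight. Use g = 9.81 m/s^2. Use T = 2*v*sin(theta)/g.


T = 2*v*sin(theta)/g
sin(theta) = sin(52.66 deg) = 0.7951
T = 2*12.28*0.7951 / 9.81
T = 19.5264 / 9.81 = 1.9905 s

1.9905 s


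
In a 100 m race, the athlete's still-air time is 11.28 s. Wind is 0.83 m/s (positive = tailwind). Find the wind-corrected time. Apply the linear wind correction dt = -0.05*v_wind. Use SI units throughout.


dt = -0.05 * v_wind = -0.05 * 0.83 = -0.0415 s
t_corrected = t_still + dt = 11.28 + (-0.0415)
t_corrected = 11.2385 s

11.2385 s


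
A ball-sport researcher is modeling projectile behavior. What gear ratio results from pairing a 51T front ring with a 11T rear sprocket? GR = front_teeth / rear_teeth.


GR = front_teeth / rear_teeth
GR = 51 / 11
GR = 4.6364

4.6364


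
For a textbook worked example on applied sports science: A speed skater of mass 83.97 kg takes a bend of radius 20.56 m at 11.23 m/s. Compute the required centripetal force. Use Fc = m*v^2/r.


Fc = m * v^2 / r
v^2 = 11.23^2 = 126.1129
Fc = 83.97 * 126.1129 / 20.56
Fc = 10589.7002 / 20.56 = 515.0632 N

515.0632 N


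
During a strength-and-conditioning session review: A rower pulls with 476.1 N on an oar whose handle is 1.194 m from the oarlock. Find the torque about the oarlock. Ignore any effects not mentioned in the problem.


tau = F * d
tau = 476.1 * 1.194
tau = 568.4634 N*m

568.4634 N*m


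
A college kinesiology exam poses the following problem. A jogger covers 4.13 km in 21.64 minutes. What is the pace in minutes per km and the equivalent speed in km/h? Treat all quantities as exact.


Pace = time / distance = 21.64 min / 4.13 km = 5.2397 min/km
Speed = distance / time_in_hours = 4.13 / 0.3607 hr
Speed = 11.451 km/h

5.2397 min/km, 11.451 km/h


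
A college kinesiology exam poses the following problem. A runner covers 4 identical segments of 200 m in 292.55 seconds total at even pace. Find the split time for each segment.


Split time = total_time / n_laps = 292.55 / 4
Split time = 73.1375 s per lap

73.1375 s


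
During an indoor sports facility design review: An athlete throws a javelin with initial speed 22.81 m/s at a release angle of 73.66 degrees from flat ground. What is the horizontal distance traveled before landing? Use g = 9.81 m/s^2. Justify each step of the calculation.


R = v^2 * sin(2*theta) / g
Convert angle to radians: theta = 73.66 deg = 1.2856 rad
sin(2*theta) = sin(2.5712) = 0.5399
R = 22.81^2 * 0.5399 / 9.81
R = 520.2961 * 0.5399 / 9.81 = 28.6373 m

28.6373 m


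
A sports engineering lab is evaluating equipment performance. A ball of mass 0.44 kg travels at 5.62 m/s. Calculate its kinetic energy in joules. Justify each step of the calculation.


KE = 0.5 * m * v^2
KE = 0.5 * 0.44 * 5.62^2
KE = 0.5 * 0.44 * 31.5844 = 6.9486 J

6.9486 J


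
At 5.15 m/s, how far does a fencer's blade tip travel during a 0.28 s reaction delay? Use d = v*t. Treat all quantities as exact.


d = v * t
d = 5.15 * 0.28
d = 1.442 m

1.442 m


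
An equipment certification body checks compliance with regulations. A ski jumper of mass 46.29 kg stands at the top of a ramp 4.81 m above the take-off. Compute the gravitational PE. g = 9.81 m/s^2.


PE = m * g * h
PE = 46.29 * 9.81 * 4.81
PE = 454.1049 * 4.81 = 2184.2446 J

2184.2446 J


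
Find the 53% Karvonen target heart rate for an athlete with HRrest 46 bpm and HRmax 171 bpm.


Target = HRrest + pct*(HRmax - HRrest)
Heart rate reserve = HRmax - HRrest = 171 - 46 = 125 bpm
Fraction = 53% = 0.53
Target = 46 + 0.53 * 125
Target = 46 + 66.25 = 112.25 bpm

112.25 bpm


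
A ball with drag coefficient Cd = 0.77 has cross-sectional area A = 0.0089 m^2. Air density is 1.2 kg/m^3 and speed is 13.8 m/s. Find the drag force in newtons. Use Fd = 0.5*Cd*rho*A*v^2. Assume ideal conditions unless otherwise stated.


Fd = 0.5 * Cd * rho * A * v^2
Fd = 0.5 * 0.77 * 1.2 * 0.0089 * 13.8^2
v^2 = 190.44
Fd = 0.5 * 0.77 * 1.2 * 0.0089 * 190.44 = 0.7831 N

0.7831 N


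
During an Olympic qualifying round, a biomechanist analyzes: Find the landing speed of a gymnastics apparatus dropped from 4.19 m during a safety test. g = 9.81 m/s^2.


v = sqrt(2 * g * h)
v = sqrt(2 * 9.81 * 4.19)
v = sqrt(82.2078) = 9.0669 m/s

9.0669 m/s


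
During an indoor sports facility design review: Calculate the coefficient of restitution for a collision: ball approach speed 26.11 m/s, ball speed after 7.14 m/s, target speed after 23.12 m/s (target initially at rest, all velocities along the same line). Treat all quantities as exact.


e = (v2_after - v1_after) / (v1_before - v2_before)
Numerator = 23.12 - 7.14 = 15.98
Denominator = 26.11 - 0 = 26.11
e = 15.98 / 26.11 = 0.612

0.612


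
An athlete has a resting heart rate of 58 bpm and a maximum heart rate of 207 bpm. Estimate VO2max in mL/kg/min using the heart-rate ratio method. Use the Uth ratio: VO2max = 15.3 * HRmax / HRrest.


VO2max = 15.3 * HRmax / HRrest
VO2max = 15.3 * 207 / 58
VO2max = 3167.1 / 58 = 54.6052 mL/kg/min

54.6052 mL/kg/min


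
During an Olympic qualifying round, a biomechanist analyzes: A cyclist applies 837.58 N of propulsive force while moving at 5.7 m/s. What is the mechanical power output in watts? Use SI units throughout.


P = F * v
P = 837.58 * 5.7
P = 4774.206 W

4774.206 W


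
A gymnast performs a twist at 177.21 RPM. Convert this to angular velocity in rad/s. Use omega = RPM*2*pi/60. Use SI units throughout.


omega = RPM * 2 * pi / 60
omega = 177.21 * 2 * 3.14159 / 60
omega = 1113.4433 / 60 = 18.5574 rad/s

18.5574 rad/s


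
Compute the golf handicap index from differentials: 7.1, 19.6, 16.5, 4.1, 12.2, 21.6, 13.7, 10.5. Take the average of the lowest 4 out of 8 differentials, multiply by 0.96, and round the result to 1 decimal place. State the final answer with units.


All differentials: 7.1, 19.6, 16.5, 4.1, 12.2, 21.6, 13.7, 10.5
Sorted: 4.1, 7.1, 10.5, 12.2, 13.7, 16.5, 19.6, 21.6
Best 4: 4.1, 7.1, 10.5, 12.2
Average of best = 33.9 / 4 = 8.475
Raw index = 8.475 * 0.96 = 8.136
Handicap index = round(8.136, 1) = 8.1

8.1


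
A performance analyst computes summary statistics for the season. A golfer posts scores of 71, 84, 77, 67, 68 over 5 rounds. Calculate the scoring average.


Average = sum / n
Sum = 367
Average = 367 / 5 = 73.4

73.4


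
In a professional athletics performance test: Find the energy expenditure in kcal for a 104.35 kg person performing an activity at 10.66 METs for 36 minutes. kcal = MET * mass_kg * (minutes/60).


kcal = MET * mass * time_hr
Convert time: 36 min = 0.6 hr
kcal = 10.66 * 104.35 * 0.6
kcal = 667.4226 kcal

667.4226 kcal


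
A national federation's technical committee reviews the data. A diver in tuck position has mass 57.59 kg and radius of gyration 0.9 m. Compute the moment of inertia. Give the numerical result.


I = m * k^2
I = 57.59 * 0.9^2
I = 57.59 * 0.81 = 46.6479 kg*m^2

46.6479 kg*m^2


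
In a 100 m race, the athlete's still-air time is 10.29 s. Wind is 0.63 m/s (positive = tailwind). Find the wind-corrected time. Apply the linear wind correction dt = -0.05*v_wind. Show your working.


dt = -0.05 * v_wind = -0.05 * 0.63 = -0.0315 s
t_corrected = t_still + dt = 10.29 + (-0.0315)
t_corrected = 10.2585 s

10.2585 s


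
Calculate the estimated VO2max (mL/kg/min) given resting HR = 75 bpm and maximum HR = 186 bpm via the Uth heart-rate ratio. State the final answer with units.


VO2max = 15.3 * HRmax / HRrest
VO2max = 15.3 * 186 / 75
VO2max = 2845.8 / 75 = 37.944 mL/kg/min

37.944 mL/kg/min


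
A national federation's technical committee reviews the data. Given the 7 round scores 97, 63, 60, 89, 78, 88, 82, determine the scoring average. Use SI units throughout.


Average = sum / n
Sum = 557
Average = 557 / 7 = 79.5714

79.5714


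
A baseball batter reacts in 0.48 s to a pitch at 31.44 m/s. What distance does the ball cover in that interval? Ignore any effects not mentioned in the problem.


d = v * t
d = 31.44 * 0.48
d = 15.0912 m

15.0912 m


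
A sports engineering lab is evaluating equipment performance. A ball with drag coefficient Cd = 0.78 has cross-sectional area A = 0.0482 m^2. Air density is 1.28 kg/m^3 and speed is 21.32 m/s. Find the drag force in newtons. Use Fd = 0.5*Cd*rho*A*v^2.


Fd = 0.5 * Cd * rho * A * v^2
Fd = 0.5 * 0.78 * 1.28 * 0.0482 * 21.32^2
v^2 = 454.5424
Fd = 0.5 * 0.78 * 1.28 * 0.0482 * 454.5424 = 10.9369 N

10.9369 N


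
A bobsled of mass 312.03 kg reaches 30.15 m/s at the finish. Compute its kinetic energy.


KE = 0.5 * m * v^2
KE = 0.5 * 312.03 * 30.15^2
KE = 0.5 * 312.03 * 909.0225 = 141821.1453 J

141821.1453 J


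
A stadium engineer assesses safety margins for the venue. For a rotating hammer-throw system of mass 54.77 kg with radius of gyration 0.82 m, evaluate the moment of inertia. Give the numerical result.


I = m * k^2
I = 54.77 * 0.82^2
I = 54.77 * 0.6724 = 36.8273 kg*m^2

36.8273 kg*m^2


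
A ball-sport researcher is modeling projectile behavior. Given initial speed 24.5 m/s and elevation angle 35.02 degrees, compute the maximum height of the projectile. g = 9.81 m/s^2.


H = (v*sin(theta))^2 / (2*g)
vy = v*sin(theta) = 24.5 * sin(35.02 deg) = 14.0596 m/s
H = vy^2 / (2*g) = 197.6731 / (2*9.81)
H = 197.6731 / 19.62 = 10.0751 m

10.0751 m


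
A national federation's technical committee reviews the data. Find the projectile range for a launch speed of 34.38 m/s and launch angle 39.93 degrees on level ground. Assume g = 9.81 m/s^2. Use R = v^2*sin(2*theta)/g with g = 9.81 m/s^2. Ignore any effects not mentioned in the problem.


R = v^2 * sin(2*theta) / g
Convert angle to radians: theta = 39.93 deg = 0.6969 rad
sin(2*theta) = sin(1.3938) = 0.9844
R = 34.38^2 * 0.9844 / 9.81
R = 1181.9844 * 0.9844 / 9.81 = 118.6058 m

118.6058 m


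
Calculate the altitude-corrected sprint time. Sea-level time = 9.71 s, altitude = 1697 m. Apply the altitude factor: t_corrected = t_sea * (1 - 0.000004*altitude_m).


Correction factor = 1 - 0.000004 * 1697 = 0.993212
t_corrected = t_sea * factor = 9.71 * 0.993212
t_corrected = 9.6441 s

9.6441 s


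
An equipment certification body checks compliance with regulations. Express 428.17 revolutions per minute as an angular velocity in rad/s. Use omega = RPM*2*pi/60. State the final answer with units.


omega = RPM * 2 * pi / 60
omega = 428.17 * 2 * 3.14159 / 60
omega = 2690.2715 / 60 = 44.8379 rad/s

44.8379 rad/s


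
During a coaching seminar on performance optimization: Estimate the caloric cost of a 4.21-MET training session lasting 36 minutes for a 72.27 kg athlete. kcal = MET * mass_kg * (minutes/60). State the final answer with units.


kcal = MET * mass * time_hr
Convert time: 36 min = 0.6 hr
kcal = 4.21 * 72.27 * 0.6
kcal = 182.554 kcal

182.554 kcal


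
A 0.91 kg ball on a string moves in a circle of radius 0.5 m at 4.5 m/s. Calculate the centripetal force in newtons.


Fc = m * v^2 / r
v^2 = 4.5^2 = 20.25
Fc = 0.91 * 20.25 / 0.5
Fc = 18.4275 / 0.5 = 36.855 N

36.855 N


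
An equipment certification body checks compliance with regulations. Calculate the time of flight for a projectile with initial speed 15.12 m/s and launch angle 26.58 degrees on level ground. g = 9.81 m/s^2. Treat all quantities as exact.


T = 2*v*sin(theta)/g
sin(theta) = sin(26.58 deg) = 0.4474
T = 2*15.12*0.4474 / 9.81
T = 13.5308 / 9.81 = 1.3793 s

1.3793 s


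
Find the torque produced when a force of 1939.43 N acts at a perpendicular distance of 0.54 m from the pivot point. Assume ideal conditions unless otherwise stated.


tau = F * d
tau = 1939.43 * 0.54
tau = 1047.2922 N*m

1047.2922 N*m


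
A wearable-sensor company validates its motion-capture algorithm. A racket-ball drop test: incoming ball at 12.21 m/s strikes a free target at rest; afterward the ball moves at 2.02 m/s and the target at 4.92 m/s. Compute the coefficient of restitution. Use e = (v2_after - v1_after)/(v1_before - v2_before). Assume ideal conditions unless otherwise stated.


e = (v2_after - v1_after) / (v1_before - v2_before)
Numerator = 4.92 - 2.02 = 2.9
Denominator = 12.21 - 0 = 12.21
e = 2.9 / 12.21 = 0.2375

0.2375


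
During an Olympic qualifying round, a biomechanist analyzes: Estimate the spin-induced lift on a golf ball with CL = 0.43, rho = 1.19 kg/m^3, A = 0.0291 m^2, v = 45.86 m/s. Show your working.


FM = 0.5 * CL * rho * A * v^2
FM = 0.5 * 0.43 * 1.19 * 0.0291 * 45.86^2
v^2 = 2103.1396
FM = 0.5 * 0.43 * 1.19 * 0.0291 * 2103.1396 = 15.6584 N

15.6584 N


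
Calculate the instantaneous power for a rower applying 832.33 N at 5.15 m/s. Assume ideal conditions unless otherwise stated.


P = F * v
P = 832.33 * 5.15
P = 4286.4995 W

4286.4995 W


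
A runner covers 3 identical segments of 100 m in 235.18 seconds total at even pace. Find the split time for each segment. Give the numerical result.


Split time = total_time / n_laps = 235.18 / 3
Split time = 78.3933 s per lap

78.3933 s


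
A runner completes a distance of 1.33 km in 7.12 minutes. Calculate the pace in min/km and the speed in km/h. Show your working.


Pace = time / distance = 7.12 min / 1.33 km = 5.3534 min/km
Speed = distance / time_in_hours = 1.33 / 0.1187 hr
Speed = 11.2079 km/h

5.3534 min/km, 11.2079 km/h


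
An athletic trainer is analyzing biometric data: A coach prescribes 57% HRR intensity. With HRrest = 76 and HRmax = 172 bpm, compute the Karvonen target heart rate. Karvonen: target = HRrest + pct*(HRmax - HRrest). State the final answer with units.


Target = HRrest + pct*(HRmax - HRrest)
Heart rate reserve = HRmax - HRrest = 172 - 76 = 96 bpm
Fraction = 57% = 0.57
Target = 76 + 0.57 * 96
Target = 76 + 54.72 = 130.72 bpm

130.72 bpm


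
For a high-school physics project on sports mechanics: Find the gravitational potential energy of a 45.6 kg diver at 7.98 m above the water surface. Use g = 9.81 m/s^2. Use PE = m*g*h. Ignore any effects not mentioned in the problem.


PE = m * g * h
PE = 45.6 * 9.81 * 7.98
PE = 447.336 * 7.98 = 3569.7413 J

3569.7413 J


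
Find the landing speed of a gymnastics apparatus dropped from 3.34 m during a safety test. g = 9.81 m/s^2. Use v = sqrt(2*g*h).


v = sqrt(2 * g * h)
v = sqrt(2 * 9.81 * 3.34)
v = sqrt(65.5308) = 8.0951 m/s

8.0951 m/s


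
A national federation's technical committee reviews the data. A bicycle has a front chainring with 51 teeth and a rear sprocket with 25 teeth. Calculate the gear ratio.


GR = front_teeth / rear_teeth
GR = 51 / 25
GR = 2.04

2.04


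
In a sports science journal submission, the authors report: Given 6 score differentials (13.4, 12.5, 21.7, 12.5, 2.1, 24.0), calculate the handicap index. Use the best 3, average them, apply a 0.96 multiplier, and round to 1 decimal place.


All differentials: 13.4, 12.5, 21.7, 12.5, 2.1, 24.0
Sorted: 2.1, 12.5, 12.5, 13.4, 21.7, 24.0
Best 3: 2.1, 12.5, 12.5
Average of best = 27.1 / 3 = 9.0333
Raw index = 9.0333 * 0.96 = 8.672
Handicap index = round(8.672, 1) = 8.7

8.7


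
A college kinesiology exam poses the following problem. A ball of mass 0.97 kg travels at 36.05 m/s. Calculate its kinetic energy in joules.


KE = 0.5 * m * v^2
KE = 0.5 * 0.97 * 36.05^2
KE = 0.5 * 0.97 * 1299.6025 = 630.3072 J

630.3072 J


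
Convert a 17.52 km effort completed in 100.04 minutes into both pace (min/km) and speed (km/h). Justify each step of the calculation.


Pace = time / distance = 100.04 min / 17.52 km = 5.71 min/km
Speed = distance / time_in_hours = 17.52 / 1.6673 hr
Speed = 10.5078 km/h

5.71 min/km, 10.5078 km/h


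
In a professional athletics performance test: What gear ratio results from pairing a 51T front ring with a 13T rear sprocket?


GR = front_teeth / rear_teeth
GR = 51 / 13
GR = 3.9231

3.9231


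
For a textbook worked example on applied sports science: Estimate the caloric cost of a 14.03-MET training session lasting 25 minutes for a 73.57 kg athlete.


kcal = MET * mass * time_hr
Convert time: 25 min = 0.4167 hr
kcal = 14.03 * 73.57 * 0.4167
kcal = 430.078 kcal

430.078 kcal


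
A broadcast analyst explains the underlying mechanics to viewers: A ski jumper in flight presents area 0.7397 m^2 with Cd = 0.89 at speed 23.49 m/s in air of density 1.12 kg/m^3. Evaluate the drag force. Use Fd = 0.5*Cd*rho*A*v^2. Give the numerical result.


Fd = 0.5 * Cd * rho * A * v^2
Fd = 0.5 * 0.89 * 1.12 * 0.7397 * 23.49^2
v^2 = 551.7801
Fd = 0.5 * 0.89 * 1.12 * 0.7397 * 551.7801 = 203.4228 N

203.4228 N


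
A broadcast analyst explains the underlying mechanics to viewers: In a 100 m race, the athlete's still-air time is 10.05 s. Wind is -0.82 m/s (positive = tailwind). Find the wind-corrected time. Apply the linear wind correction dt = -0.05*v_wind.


dt = -0.05 * v_wind = -0.05 * -0.82 = 0.041 s
t_corrected = t_still + dt = 10.05 + (0.041)
t_corrected = 10.091 s

10.091 s


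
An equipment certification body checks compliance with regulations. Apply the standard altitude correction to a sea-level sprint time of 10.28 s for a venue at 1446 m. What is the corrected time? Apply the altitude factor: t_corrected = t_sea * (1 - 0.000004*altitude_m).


Correction factor = 1 - 0.000004 * 1446 = 0.994216
t_corrected = t_sea * factor = 10.28 * 0.994216
t_corrected = 10.2205 s

10.2205 s


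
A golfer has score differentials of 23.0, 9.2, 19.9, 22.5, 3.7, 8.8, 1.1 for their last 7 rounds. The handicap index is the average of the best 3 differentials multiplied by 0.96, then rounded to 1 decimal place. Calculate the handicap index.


All differentials: 23.0, 9.2, 19.9, 22.5, 3.7, 8.8, 1.1
Sorted: 1.1, 3.7, 8.8, 9.2, 19.9, 22.5, 23.0
Best 3: 1.1, 3.7, 8.8
Average of best = 13.6 / 3 = 4.5333
Raw index = 4.5333 * 0.96 = 4.352
Handicap index = round(4.352, 1) = 4.4

4.4


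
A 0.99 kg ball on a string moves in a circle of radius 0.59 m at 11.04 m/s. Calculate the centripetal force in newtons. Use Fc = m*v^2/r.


Fc = m * v^2 / r
v^2 = 11.04^2 = 121.8816
Fc = 0.99 * 121.8816 / 0.59
Fc = 120.6628 / 0.59 = 204.5132 N

204.5132 N


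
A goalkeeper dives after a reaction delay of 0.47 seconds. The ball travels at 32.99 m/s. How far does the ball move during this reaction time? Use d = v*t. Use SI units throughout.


d = v * t
d = 32.99 * 0.47
d = 15.5053 m

15.5053 m


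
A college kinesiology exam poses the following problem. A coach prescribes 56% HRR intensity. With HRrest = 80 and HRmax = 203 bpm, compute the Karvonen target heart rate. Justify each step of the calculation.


Target = HRrest + pct*(HRmax - HRrest)
Heart rate reserve = HRmax - HRrest = 203 - 80 = 123 bpm
Fraction = 56% = 0.56
Target = 80 + 0.56 * 123
Target = 80 + 68.88 = 148.88 bpm

148.88 bpm


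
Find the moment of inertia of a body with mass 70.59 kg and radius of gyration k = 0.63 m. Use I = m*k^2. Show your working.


I = m * k^2
I = 70.59 * 0.63^2
I = 70.59 * 0.3969 = 28.0172 kg*m^2

28.0172 kg*m^2


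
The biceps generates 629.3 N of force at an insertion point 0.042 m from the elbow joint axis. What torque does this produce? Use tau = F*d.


tau = F * d
tau = 629.3 * 0.042
tau = 26.4306 N*m

26.4306 N*m


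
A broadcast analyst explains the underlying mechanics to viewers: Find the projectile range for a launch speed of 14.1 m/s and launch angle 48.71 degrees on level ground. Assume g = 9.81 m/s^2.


R = v^2 * sin(2*theta) / g
Convert angle to radians: theta = 48.71 deg = 0.8501 rad
sin(2*theta) = sin(1.7003) = 0.9916
R = 14.1^2 * 0.9916 / 9.81
R = 198.81 * 0.9916 / 9.81 = 20.0964 m

20.0964 m


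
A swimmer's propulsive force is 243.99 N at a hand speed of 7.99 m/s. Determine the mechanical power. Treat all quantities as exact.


P = F * v
P = 243.99 * 7.99
P = 1949.4801 W

1949.4801 W


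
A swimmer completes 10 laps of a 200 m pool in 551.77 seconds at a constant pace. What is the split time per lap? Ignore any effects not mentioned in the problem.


Split time = total_time / n_laps = 551.77 / 10
Split time = 55.177 s per lap

55.177 s


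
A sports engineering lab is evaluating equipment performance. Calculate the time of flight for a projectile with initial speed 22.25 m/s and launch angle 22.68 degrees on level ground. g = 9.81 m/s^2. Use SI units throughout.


T = 2*v*sin(theta)/g
sin(theta) = sin(22.68 deg) = 0.3856
T = 2*22.25*0.3856 / 9.81
T = 17.1585 / 9.81 = 1.7491 s

1.7491 s


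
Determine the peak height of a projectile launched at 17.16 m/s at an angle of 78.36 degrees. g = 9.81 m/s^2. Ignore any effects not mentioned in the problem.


H = (v*sin(theta))^2 / (2*g)
vy = v*sin(theta) = 17.16 * sin(78.36 deg) = 16.8071 m/s
H = vy^2 / (2*g) = 282.4786 / (2*9.81)
H = 282.4786 / 19.62 = 14.3975 m

14.3975 m


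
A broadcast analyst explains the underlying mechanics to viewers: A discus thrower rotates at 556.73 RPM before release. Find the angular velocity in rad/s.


omega = RPM * 2 * pi / 60
omega = 556.73 * 2 * 3.14159 / 60
omega = 3498.0378 / 60 = 58.3006 rad/s

58.3006 rad/s


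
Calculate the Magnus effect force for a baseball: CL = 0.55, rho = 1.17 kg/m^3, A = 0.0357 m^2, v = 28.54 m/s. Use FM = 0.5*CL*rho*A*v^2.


FM = 0.5 * CL * rho * A * v^2
FM = 0.5 * 0.55 * 1.17 * 0.0357 * 28.54^2
v^2 = 814.5316
FM = 0.5 * 0.55 * 1.17 * 0.0357 * 814.5316 = 9.3561 N

9.3561 N


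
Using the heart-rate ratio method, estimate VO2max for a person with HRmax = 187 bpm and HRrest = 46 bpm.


VO2max = 15.3 * HRmax / HRrest
VO2max = 15.3 * 187 / 46
VO2max = 2861.1 / 46 = 62.1978 mL/kg/min

62.1978 mL/kg/min


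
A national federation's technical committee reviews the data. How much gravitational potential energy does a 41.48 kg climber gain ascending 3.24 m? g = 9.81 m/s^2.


PE = m * g * h
PE = 41.48 * 9.81 * 3.24
PE = 406.9188 * 3.24 = 1318.4169 J

1318.4169 J


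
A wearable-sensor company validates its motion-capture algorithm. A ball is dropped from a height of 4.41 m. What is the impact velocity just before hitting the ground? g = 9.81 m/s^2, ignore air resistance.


v = sqrt(2 * g * h)
v = sqrt(2 * 9.81 * 4.41)
v = sqrt(86.5242) = 9.3018 m/s

9.3018 m/s


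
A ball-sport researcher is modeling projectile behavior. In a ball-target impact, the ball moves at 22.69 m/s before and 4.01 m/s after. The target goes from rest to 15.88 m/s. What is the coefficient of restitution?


e = (v2_after - v1_after) / (v1_before - v2_before)
Numerator = 15.88 - 4.01 = 11.87
Denominator = 22.69 - 0 = 22.69
e = 11.87 / 22.69 = 0.5231

0.5231


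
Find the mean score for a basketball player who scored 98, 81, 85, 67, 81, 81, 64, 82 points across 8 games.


Average = sum / n
Sum = 639
Average = 639 / 8 = 79.875

79.875


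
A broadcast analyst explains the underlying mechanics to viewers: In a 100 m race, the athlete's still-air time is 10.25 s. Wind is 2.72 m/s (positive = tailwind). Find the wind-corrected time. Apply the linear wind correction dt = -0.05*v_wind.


dt = -0.05 * v_wind = -0.05 * 2.72 = -0.136 s
t_corrected = t_still + dt = 10.25 + (-0.136)
t_corrected = 10.114 s

10.114 s


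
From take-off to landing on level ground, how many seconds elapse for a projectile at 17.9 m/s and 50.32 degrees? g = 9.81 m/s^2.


T = 2*v*sin(theta)/g
sin(theta) = sin(50.32 deg) = 0.7696
T = 2*17.9*0.7696 / 9.81
T = 27.5525 / 9.81 = 2.8086 s

2.8086 s


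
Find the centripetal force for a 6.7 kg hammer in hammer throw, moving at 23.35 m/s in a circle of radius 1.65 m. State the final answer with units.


Fc = m * v^2 / r
v^2 = 23.35^2 = 545.2225
Fc = 6.7 * 545.2225 / 1.65
Fc = 3652.9908 / 1.65 = 2213.9338 N

2213.9338 N


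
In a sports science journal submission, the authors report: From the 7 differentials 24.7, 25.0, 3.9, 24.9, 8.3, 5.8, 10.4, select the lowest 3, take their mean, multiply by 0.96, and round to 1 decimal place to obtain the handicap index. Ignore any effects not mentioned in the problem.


All differentials: 24.7, 25.0, 3.9, 24.9, 8.3, 5.8, 10.4
Sorted: 3.9, 5.8, 8.3, 10.4, 24.7, 24.9, 25.0
Best 3: 3.9, 5.8, 8.3
Average of best = 18 / 3 = 6
Raw index = 6 * 0.96 = 5.76
Handicap index = round(5.76, 1) = 5.8

5.8
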